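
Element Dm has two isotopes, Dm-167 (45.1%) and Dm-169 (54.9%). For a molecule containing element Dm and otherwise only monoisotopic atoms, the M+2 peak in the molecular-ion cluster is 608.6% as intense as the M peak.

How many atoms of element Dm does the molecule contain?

For n independent Dm atoms, I(M+2)/I(M) = n · (abundance Dm-169) / (abundance Dm-167) = n · 0.549/0.451.
n = 6.086 × 0.451/0.549 = 5.00 ≈ 5

5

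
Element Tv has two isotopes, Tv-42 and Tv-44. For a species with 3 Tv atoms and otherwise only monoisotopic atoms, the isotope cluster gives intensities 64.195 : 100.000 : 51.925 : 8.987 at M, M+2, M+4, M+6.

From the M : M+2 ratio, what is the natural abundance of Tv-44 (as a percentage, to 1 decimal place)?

34.2%

Write p for the Tv-42 fraction. I(M+2)/I(M) = [C(3,1)·p^2·(1−p)] / p^3 = 3·(1−p)/p = 100.000/64.195 = 1.5578
(1−p)/p = 1.5578/3 = 0.5193  ⇒  p = 1/(1 + 0.5193) = 0.6582
Tv-42: 65.8%, Tv-44: 34.2%.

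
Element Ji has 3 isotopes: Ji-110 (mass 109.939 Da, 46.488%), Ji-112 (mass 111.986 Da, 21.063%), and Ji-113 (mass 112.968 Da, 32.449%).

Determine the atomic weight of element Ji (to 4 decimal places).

111.3530 Da

Average mass = Σ (abundance × isotope mass) = 0.46488 × 109.939 + 0.21063 × 111.986 + 0.32449 × 112.968
= 51.10844 + 23.58761 + 36.65699 = 111.35304 Da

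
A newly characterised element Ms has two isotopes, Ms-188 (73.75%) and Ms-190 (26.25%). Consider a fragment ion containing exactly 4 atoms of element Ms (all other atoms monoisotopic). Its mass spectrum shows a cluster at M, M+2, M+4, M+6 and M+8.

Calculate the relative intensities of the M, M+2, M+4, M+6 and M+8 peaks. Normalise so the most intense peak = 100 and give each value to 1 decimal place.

70.2 : 100.0 : 53.4 : 12.7 : 1.1

The 4 Ms atoms are independent, so intensities follow the terms of (0.7375 + 0.2625)^4.
P(M) = 0.7375^4 = 0.295834
P(M+2) = 4 × 0.7375^3 × 0.2625^1 = 0.421187
P(M+4) = 6 × 0.7375^2 × 0.2625^2 = 0.224871
P(M+6) = 4 × 0.7375^1 × 0.2625^3 = 0.053359
P(M+8) = 0.2625^4 = 0.004748
The M+2 peak is largest (0.421187); scaling to 100 gives 70.2 : 100.0 : 53.4 : 12.7 : 1.1.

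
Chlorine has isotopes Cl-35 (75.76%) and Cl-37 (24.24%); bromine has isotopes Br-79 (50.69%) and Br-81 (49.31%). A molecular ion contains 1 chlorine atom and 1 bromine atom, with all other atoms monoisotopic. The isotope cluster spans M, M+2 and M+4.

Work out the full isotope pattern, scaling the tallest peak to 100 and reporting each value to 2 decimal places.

Chlorine pattern (n=1): 0.7576 : 0.2424
Bromine pattern (n=1): 0.5069 : 0.4931
Convolve the two distributions (both contribute in 2-u steps):
  M: 0.7576×0.5069 = 0.384027
  M+2: 0.7576×0.4931 + 0.2424×0.5069 = 0.496445
  M+4: 0.2424×0.4931 = 0.119527
Scale to base peak (0.496445) = 100: 77.36 : 100.00 : 24.08

77.36 : 100.00 : 24.08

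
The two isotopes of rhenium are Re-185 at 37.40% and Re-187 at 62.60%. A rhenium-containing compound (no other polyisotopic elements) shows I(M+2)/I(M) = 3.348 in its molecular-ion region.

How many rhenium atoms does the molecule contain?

2

The M+2/M ratio from n Re atoms is n · q/p = n · 0.6260/0.3740.
n = 3.348 × 0.3740/0.6260 = 2.00 ≈ 2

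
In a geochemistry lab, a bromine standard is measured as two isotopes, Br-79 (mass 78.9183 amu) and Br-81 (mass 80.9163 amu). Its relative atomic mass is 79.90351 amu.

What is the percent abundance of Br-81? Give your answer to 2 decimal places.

49.31%

Writing the weighted mean with unknown fraction x of Br-79:
78.9183·x + 80.9163·(1 − x) = 79.90351
(78.9183 − 80.9163)·x = 79.90351 − 80.9163
x = -1.01279 / -1.9980 = 0.50690 → 50.69% Br-79, 49.31% Br-81.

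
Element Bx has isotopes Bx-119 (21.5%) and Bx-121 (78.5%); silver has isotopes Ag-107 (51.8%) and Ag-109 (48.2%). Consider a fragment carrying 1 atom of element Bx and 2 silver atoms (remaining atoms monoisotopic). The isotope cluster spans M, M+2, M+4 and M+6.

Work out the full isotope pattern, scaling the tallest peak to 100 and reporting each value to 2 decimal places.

Element Bx pattern (n=1): 0.2150 : 0.7850
Silver pattern (n=2): 0.268324 : 0.499352 : 0.232324
Convolve the two distributions (both contribute in 2-u steps):
  M: 0.2150×0.268324 = 0.057690
  M+2: 0.2150×0.499352 + 0.7850×0.268324 = 0.317995
  M+4: 0.2150×0.232324 + 0.7850×0.499352 = 0.441941
  M+6: 0.7850×0.232324 = 0.182374
Scale to base peak (0.441941) = 100: 13.05 : 71.95 : 100.00 : 41.27

13.05 : 71.95 : 100.00 : 41.27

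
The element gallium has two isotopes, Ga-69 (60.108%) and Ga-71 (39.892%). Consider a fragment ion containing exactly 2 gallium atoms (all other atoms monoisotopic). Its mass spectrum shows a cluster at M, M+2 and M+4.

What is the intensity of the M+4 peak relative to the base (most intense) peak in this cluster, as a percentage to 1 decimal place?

Term probabilities: M 0.3613, M+2 0.4796, M+4 0.1591. Base peak = M+2.
P(M+2) = C(2,1) × 0.60108^1 × 0.39892^1 = 2 × 0.60108 × 0.39892 = 0.479566 (base)
P(M+4) = C(2,2) × 0.60108^0 × 0.39892^2 = 1 × 1.0000 × 0.15913717 = 0.159137
Relative intensity = 0.159137 / 0.479566 × 100 = 33.2

33.2%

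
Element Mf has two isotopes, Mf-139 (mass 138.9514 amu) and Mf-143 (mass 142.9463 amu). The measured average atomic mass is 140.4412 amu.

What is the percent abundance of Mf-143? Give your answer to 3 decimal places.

37.293%

With x = fraction of Mf-139 (so Mf-143 is 1 − x):
138.9514·x + 142.9463·(1 − x) = 140.4412
(138.9514 − 142.9463)·x = 140.4412 − 142.9463
x = -2.5051 / -3.9949 = 0.62707 → 62.707% Mf-139, 37.293% Mf-143.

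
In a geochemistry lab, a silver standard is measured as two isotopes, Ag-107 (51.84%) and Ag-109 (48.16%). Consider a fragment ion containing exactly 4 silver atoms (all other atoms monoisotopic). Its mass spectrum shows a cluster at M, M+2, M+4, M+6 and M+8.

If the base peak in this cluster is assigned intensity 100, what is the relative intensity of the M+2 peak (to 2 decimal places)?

(0.5184 + 0.4816)^4 gives M 0.0722, M+2 0.2684, M+4 0.3740, M+6 0.2316, M+8 0.0538; the largest is M+4.
P(M+4) = C(4,2) × 0.5184^2 × 0.4816^2 = 6 × 0.26873856 × 0.23193856 = 0.373985 (base)
P(M+2) = C(4,1) × 0.5184^3 × 0.4816^1 = 4 × 0.13931407 × 0.4816 = 0.268375
Relative intensity = 0.268375 / 0.373985 × 100 = 71.76

71.76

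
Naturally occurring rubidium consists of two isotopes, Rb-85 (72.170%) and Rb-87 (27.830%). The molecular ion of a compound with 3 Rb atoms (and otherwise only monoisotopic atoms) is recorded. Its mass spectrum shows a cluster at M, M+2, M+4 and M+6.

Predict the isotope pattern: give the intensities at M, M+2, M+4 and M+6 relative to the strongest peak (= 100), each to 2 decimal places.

The 3 Rb atoms are independent, so intensities follow the terms of (0.72170 + 0.27830)^3.
P(M) = 0.72170^3 = 0.375898
P(M+2) = 3 × 0.72170^2 × 0.27830^1 = 0.434858
P(M+4) = 3 × 0.72170^1 × 0.27830^2 = 0.167689
P(M+6) = 0.27830^3 = 0.021555
The M+2 peak is largest (0.434858); scaling to 100 gives 86.44 : 100.00 : 38.56 : 4.96.

86.44 : 100.00 : 38.56 : 4.96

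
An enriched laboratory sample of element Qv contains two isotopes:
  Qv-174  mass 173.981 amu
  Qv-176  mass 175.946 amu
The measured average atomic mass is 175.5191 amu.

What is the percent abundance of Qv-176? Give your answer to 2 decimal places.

78.27%

Writing the weighted mean with unknown fraction x of Qv-174:
173.981·x + 175.946·(1 − x) = 175.5191
(173.981 − 175.946)·x = 175.5191 − 175.946
x = -0.4269 / -1.965 = 0.21725 → 21.73% Qv-174, 78.27% Qv-176.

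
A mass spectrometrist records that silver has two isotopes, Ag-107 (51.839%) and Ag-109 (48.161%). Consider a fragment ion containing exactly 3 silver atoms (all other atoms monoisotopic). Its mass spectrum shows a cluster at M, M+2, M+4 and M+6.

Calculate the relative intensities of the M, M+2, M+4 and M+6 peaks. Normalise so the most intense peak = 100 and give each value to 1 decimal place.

Expanding (0.51839 + 0.48161)^3:
P(M) = 0.51839^3 = 0.139306
P(M+2) = 3 × 0.51839^2 × 0.48161^1 = 0.388267
P(M+4) = 3 × 0.51839^1 × 0.48161^2 = 0.360719
P(M+6) = 0.48161^3 = 0.111709
The M+2 peak is largest (0.388267); scaling to 100 gives 35.9 : 100.0 : 92.9 : 28.8.

35.9 : 100.0 : 92.9 : 28.8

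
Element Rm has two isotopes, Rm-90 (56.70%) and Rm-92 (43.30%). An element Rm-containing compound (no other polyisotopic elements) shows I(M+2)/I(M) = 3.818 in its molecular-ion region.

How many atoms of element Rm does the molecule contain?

For n independent Rm atoms, I(M+2)/I(M) = n · (abundance Rm-92) / (abundance Rm-90) = n · 0.4330/0.5670.
n = 3.818 × 0.5670/0.4330 = 5.00 ≈ 5

5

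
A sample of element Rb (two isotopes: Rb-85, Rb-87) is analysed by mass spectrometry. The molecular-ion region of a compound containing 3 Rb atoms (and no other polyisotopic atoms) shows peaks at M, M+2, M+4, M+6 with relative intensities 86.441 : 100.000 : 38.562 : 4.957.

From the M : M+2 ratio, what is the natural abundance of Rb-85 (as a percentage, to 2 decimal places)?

72.17%

Let p = fractional abundance of Rb-85. I(M+2)/I(M) = [C(3,1)·p^2·(1−p)] / p^3 = 3·(1−p)/p = 100.000/86.441 = 1.1569
(1−p)/p = 1.1569/3 = 0.3856  ⇒  p = 1/(1 + 0.3856) = 0.7217
Rb-85: 72.17%, Rb-87: 27.83%.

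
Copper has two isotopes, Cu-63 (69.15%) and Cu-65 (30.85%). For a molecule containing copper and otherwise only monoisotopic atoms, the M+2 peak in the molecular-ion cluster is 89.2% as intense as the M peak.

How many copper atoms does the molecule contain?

The M+2/M ratio from n Cu atoms is n · q/p = n · 0.3085/0.6915.
n = 0.892 × 0.6915/0.3085 = 2.00 ≈ 2

2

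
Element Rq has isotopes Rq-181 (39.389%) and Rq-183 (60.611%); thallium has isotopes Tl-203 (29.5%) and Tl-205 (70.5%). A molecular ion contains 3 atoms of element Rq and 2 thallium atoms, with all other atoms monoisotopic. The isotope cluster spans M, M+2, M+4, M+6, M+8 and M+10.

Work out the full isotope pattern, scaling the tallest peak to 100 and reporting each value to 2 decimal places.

1.56 : 14.69 : 54.53 : 100.00 : 90.66 : 32.53

Element Rq pattern (n=3): 0.06111177 : 0.28211269 : 0.43410932 : 0.22266623
Thallium pattern (n=2): 0.087025 : 0.41595 : 0.497025
Convolve the two distributions (both contribute in 2-u steps):
  M: 0.06111177×0.087025 = 0.005318
  M+2: 0.06111177×0.41595 + 0.28211269×0.087025 = 0.049970
  M+4: 0.06111177×0.497025 + 0.28211269×0.41595 + 0.43410932×0.087025 = 0.185497
  M+6: 0.28211269×0.497025 + 0.43410932×0.41595 + 0.22266623×0.087025 = 0.340162
  M+8: 0.43410932×0.497025 + 0.22266623×0.41595 = 0.308381
  M+10: 0.22266623×0.497025 = 0.110671
Scale to base peak (0.340162) = 100: 1.56 : 14.69 : 54.53 : 100.00 : 90.66 : 32.53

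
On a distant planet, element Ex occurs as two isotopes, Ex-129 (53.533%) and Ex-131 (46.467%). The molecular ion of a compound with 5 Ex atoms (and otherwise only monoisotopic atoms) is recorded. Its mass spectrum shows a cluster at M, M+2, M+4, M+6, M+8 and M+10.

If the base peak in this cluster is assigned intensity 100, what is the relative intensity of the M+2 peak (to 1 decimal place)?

57.6

(0.53533 + 0.46467)^5 gives M 0.0440, M+2 0.1908, M+4 0.3312, M+6 0.2875, M+8 0.1248, M+10 0.0217; the largest is M+4.
P(M+4) = C(5,2) × 0.53533^3 × 0.46467^2 = 10 × 0.15341391 × 0.21591821 = 0.331249 (base)
P(M+2) = C(5,1) × 0.53533^4 × 0.46467^1 = 5 × 0.08212707 × 0.46467 = 0.190810
Relative intensity = 0.190810 / 0.331249 × 100 = 57.6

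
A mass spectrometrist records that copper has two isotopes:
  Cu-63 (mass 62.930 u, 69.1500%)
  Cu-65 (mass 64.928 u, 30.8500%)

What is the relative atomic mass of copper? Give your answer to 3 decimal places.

Average mass = Σ (abundance × isotope mass) = 0.691500 × 62.930 + 0.308500 × 64.928
= 43.5161 + 20.0303 = 63.5464 u

63.546 u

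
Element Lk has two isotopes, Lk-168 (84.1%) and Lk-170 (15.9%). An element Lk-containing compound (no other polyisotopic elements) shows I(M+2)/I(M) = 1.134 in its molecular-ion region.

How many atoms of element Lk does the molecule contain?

For n independent Lk atoms, I(M+2)/I(M) = n · (abundance Lk-170) / (abundance Lk-168) = n · 0.159/0.841.
n = 1.134 × 0.841/0.159 = 6.00 ≈ 6

6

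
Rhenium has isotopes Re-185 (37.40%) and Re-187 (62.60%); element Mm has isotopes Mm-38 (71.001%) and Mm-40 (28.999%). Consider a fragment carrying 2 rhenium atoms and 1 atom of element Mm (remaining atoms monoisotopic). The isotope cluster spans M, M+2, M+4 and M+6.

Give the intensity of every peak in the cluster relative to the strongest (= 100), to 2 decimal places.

23.99 : 90.10 : 100.00 : 27.45

Rhenium pattern (n=2): 0.139876 : 0.468248 : 0.391876
Element Mm pattern (n=1): 0.71001 : 0.28999
Convolve the two distributions (both contribute in 2-u steps):
  M: 0.139876×0.71001 = 0.099313
  M+2: 0.139876×0.28999 + 0.468248×0.71001 = 0.373023
  M+4: 0.468248×0.28999 + 0.391876×0.71001 = 0.414023
  M+6: 0.391876×0.28999 = 0.113640
Scale to base peak (0.414023) = 100: 23.99 : 90.10 : 100.00 : 27.45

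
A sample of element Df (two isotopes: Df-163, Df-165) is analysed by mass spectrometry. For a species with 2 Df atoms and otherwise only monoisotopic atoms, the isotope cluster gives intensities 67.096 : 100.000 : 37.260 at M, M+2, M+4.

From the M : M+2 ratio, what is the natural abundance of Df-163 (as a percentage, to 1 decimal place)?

57.3%

Write p for the Df-163 fraction. I(M+2)/I(M) = [C(2,1)·p^1·(1−p)] / p^2 = 2·(1−p)/p = 100.000/67.096 = 1.4904
(1−p)/p = 1.4904/2 = 0.7452  ⇒  p = 1/(1 + 0.7452) = 0.5730
Df-163: 57.3%, Df-165: 42.7%.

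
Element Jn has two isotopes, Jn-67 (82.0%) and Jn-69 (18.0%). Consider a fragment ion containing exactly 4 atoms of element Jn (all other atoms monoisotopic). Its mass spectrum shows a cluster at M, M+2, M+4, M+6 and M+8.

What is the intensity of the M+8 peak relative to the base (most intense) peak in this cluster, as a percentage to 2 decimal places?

Binomial terms of (0.820 + 0.180)^4: M 0.4521, M+2 0.3970, M+4 0.1307, M+6 0.0191, M+8 0.0010 → M is the base peak.
P(M) = C(4,0) × 0.820^4 × 0.180^0 = 1 × 0.45212176 × 1.0000 = 0.452122 (base)
P(M+8) = C(4,4) × 0.820^0 × 0.180^4 = 1 × 1.0000 × 0.00104976 = 0.001050
Relative intensity = 0.001050 / 0.452122 × 100 = 0.23

0.23%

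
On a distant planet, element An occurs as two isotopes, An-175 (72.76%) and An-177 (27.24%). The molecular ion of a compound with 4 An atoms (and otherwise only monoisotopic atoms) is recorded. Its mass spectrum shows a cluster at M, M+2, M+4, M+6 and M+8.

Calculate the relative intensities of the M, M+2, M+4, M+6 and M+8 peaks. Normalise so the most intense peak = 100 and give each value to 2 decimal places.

Each An atom is independently An-175 (p = 0.7276) or An-177 (q = 0.2724); the cluster is the binomial expansion (p + q)^4.
P(M) = 0.7276^4 = 0.280266
P(M+2) = 4 × 0.7276^3 × 0.2724^1 = 0.419706
P(M+4) = 6 × 0.7276^2 × 0.2724^2 = 0.235695
P(M+6) = 4 × 0.7276^1 × 0.2724^3 = 0.058827
P(M+8) = 0.2724^4 = 0.005506
The M+2 peak is largest (0.419706); scaling to 100 gives 66.78 : 100.00 : 56.16 : 14.02 : 1.31.

66.78 : 100.00 : 56.16 : 14.02 : 1.31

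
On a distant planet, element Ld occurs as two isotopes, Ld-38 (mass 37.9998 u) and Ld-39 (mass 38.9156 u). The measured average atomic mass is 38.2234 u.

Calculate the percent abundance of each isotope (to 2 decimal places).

Ld-38: 75.58%, Ld-39: 24.42%

With x = fraction of Ld-38 (so Ld-39 is 1 − x):
37.9998·x + 38.9156·(1 − x) = 38.2234
(37.9998 − 38.9156)·x = 38.2234 − 38.9156
x = -0.6922 / -0.9158 = 0.75584 → 75.58% Ld-38, 24.42% Ld-39.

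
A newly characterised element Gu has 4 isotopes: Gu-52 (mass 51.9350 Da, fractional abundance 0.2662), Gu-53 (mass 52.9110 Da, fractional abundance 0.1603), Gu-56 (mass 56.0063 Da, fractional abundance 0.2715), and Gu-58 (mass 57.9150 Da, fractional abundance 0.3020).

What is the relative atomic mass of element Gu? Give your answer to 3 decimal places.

The abundance-weighted mean is 0.2662 × 51.9350 + 0.1603 × 52.9110 + 0.2715 × 56.0063 + 0.3020 × 57.9150
= 13.82510 + 8.48163 + 15.20571 + 17.49033 = 55.00277 Da

55.003 Da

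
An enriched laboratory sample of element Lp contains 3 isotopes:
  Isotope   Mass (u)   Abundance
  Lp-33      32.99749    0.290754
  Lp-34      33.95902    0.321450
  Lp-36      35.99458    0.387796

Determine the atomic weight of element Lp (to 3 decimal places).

Average mass = Σ (abundance × isotope mass) = 0.290754 × 32.99749 + 0.321450 × 33.95902 + 0.387796 × 35.99458
= 9.594152 + 10.916127 + 13.958554 = 34.468833 u

34.469 u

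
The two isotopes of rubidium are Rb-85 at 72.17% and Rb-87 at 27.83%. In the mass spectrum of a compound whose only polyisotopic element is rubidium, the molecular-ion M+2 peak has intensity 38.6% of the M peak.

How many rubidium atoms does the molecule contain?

The M+2/M ratio from n Rb atoms is n · q/p = n · 0.2783/0.7217.
n = 0.386 × 0.7217/0.2783 = 1.00 ≈ 1

1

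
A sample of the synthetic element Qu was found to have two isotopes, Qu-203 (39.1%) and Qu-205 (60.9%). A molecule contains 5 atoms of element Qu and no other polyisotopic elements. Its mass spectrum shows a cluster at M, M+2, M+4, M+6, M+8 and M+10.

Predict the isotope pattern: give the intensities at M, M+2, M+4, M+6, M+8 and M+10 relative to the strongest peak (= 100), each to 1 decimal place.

The 5 Qu atoms are independent, so intensities follow the terms of (0.391 + 0.609)^5.
P(M) = 0.391^5 = 0.009139
P(M+2) = 5 × 0.391^4 × 0.609^1 = 0.071170
P(M+4) = 10 × 0.391^3 × 0.609^2 = 0.221700
P(M+6) = 10 × 0.391^2 × 0.609^3 = 0.345307
P(M+8) = 5 × 0.391^1 × 0.609^4 = 0.268916
P(M+10) = 0.609^5 = 0.083770
The M+6 peak is largest (0.345307); scaling to 100 gives 2.6 : 20.6 : 64.2 : 100.0 : 77.9 : 24.3.

2.6 : 20.6 : 64.2 : 100.0 : 77.9 : 24.3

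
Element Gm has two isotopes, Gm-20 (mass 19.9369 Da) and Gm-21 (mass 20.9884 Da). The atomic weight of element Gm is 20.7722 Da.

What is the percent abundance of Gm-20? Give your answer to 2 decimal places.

20.56%

With x = fraction of Gm-20 (so Gm-21 is 1 − x):
19.9369·x + 20.9884·(1 − x) = 20.7722
(19.9369 − 20.9884)·x = 20.7722 − 20.9884
x = -0.2162 / -1.0515 = 0.20561 → 20.56% Gm-20, 79.44% Gm-21.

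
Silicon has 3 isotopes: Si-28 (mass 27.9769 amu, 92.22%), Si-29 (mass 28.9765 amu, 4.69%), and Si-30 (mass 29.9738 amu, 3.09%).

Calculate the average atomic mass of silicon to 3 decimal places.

Weight each isotope mass by its fractional abundance: 0.9222 × 27.9769 + 0.0469 × 28.9765 + 0.0309 × 29.9738
= 25.80030 + 1.35900 + 0.92619 = 28.08549 amu

28.085 amu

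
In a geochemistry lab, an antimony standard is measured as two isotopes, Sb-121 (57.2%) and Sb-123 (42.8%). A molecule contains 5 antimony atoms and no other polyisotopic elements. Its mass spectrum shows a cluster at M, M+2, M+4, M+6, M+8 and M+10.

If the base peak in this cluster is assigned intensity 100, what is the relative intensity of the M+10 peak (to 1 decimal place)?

Binomial terms of (0.572 + 0.428)^5: M 0.0612, M+2 0.2291, M+4 0.3428, M+6 0.2565, M+8 0.0960, M+10 0.0144 → M+4 is the base peak.
P(M+4) = C(5,2) × 0.572^3 × 0.428^2 = 10 × 0.18714925 × 0.183184 = 0.342827 (base)
P(M+10) = C(5,5) × 0.572^0 × 0.428^5 = 1 × 1.0000 × 0.01436213 = 0.014362
Relative intensity = 0.014362 / 0.342827 × 100 = 4.2

4.2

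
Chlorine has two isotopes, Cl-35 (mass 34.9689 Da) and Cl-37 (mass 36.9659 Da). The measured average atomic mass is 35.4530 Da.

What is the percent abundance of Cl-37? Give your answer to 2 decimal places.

Writing the weighted mean with unknown fraction x of Cl-35:
34.9689·x + 36.9659·(1 − x) = 35.4530
(34.9689 − 36.9659)·x = 35.4530 − 36.9659
x = -1.5129 / -1.9970 = 0.75759 → 75.76% Cl-35, 24.24% Cl-37.

24.24%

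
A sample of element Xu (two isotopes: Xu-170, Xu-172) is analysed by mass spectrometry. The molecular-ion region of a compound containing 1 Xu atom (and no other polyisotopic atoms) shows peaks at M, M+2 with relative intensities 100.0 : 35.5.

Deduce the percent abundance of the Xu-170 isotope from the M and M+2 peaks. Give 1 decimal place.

Let p = fractional abundance of Xu-170. I(M+2)/I(M) = [C(1,1)·p^0·(1−p)] / p^1 = 1·(1−p)/p = 35.5/100.0 = 0.3550
(1−p)/p = 0.3550/1 = 0.3550  ⇒  p = 1/(1 + 0.3550) = 0.7380
Xu-170: 73.8%, Xu-172: 26.2%.

73.8%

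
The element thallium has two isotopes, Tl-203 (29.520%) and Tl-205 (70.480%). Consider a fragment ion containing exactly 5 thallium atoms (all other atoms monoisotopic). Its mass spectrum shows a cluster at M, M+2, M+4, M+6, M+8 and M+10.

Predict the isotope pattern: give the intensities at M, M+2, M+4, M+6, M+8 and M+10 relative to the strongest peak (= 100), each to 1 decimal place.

The 5 Tl atoms are independent, so intensities follow the terms of (0.29520 + 0.70480)^5.
P(M) = 0.29520^5 = 0.002242
P(M+2) = 5 × 0.29520^4 × 0.70480^1 = 0.026761
P(M+4) = 10 × 0.29520^3 × 0.70480^2 = 0.127785
P(M+6) = 10 × 0.29520^2 × 0.70480^3 = 0.305092
P(M+8) = 5 × 0.29520^1 × 0.70480^4 = 0.364208
P(M+10) = 0.70480^5 = 0.173912
The M+8 peak is largest (0.364208); scaling to 100 gives 0.6 : 7.3 : 35.1 : 83.8 : 100.0 : 47.8.

0.6 : 7.3 : 35.1 : 83.8 : 100.0 : 47.8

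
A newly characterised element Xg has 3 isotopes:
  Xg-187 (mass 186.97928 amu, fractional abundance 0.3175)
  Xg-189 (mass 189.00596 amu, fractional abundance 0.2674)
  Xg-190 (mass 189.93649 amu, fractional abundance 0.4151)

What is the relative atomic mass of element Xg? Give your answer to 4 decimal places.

188.7488 amu

Weight each isotope mass by its fractional abundance: 0.3175 × 186.97928 + 0.2674 × 189.00596 + 0.4151 × 189.93649
= 59.365921 + 50.540194 + 78.842637 = 188.748752 amu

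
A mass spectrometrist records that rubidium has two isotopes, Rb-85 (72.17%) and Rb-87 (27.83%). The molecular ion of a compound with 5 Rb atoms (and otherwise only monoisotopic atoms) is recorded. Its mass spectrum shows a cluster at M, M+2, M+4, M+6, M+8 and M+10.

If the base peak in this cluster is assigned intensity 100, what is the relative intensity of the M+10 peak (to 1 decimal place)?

0.4

Term probabilities: M 0.1958, M+2 0.3775, M+4 0.2911, M+6 0.1123, M+8 0.0216, M+10 0.0017. Base peak = M+2.
P(M+2) = C(5,1) × 0.7217^4 × 0.2783^1 = 5 × 0.27128565 × 0.2783 = 0.377494 (base)
P(M+10) = C(5,5) × 0.7217^0 × 0.2783^5 = 1 × 1.0000 × 0.00166942 = 0.001669
Relative intensity = 0.001669 / 0.377494 × 100 = 0.4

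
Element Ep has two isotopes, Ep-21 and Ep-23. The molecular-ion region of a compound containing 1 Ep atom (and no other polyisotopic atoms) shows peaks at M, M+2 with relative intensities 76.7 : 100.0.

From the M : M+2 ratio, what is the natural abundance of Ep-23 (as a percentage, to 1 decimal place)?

If p is the fraction of Ep that is Ep-21, then I(M+2)/I(M) = [C(1,1)·p^0·(1−p)] / p^1 = 1·(1−p)/p = 100.0/76.7 = 1.3038
(1−p)/p = 1.3038/1 = 1.3038  ⇒  p = 1/(1 + 1.3038) = 0.4341
Ep-21: 43.4%, Ep-23: 56.6%.

56.6%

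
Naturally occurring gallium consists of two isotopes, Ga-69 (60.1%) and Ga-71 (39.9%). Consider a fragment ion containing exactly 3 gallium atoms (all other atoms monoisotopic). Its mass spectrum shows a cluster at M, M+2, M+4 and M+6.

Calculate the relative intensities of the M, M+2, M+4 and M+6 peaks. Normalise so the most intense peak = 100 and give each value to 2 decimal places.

Expanding (0.601 + 0.399)^3:
P(M) = 0.601^3 = 0.217082
P(M+2) = 3 × 0.601^2 × 0.399^1 = 0.432358
P(M+4) = 3 × 0.601^1 × 0.399^2 = 0.287039
P(M+6) = 0.399^3 = 0.063521
The M+2 peak is largest (0.432358); scaling to 100 gives 50.21 : 100.00 : 66.39 : 14.69.

50.21 : 100.00 : 66.39 : 14.69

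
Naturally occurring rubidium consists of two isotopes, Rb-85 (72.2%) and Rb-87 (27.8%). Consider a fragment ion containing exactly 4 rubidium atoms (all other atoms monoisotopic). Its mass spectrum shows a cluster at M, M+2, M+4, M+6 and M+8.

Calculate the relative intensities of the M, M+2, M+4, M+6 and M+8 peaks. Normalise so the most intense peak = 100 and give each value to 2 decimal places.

Expanding (0.722 + 0.278)^4:
P(M) = 0.722^4 = 0.271737
P(M+2) = 4 × 0.722^3 × 0.278^1 = 0.418520
P(M+4) = 6 × 0.722^2 × 0.278^2 = 0.241721
P(M+6) = 4 × 0.722^1 × 0.278^3 = 0.062049
P(M+8) = 0.278^4 = 0.005973
The M+2 peak is largest (0.418520); scaling to 100 gives 64.93 : 100.00 : 57.76 : 14.83 : 1.43.

64.93 : 100.00 : 57.76 : 14.83 : 1.43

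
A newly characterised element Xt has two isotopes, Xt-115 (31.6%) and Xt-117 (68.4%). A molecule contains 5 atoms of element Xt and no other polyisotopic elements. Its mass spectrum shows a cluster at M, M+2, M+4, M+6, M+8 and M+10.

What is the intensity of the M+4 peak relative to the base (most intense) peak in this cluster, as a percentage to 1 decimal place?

42.7%

(0.316 + 0.684)^5 gives M 0.0032, M+2 0.0341, M+4 0.1476, M+6 0.3196, M+8 0.3458, M+10 0.1497; the largest is M+8.
P(M+8) = C(5,4) × 0.316^1 × 0.684^4 = 5 × 0.3160 × 0.21888924 = 0.345845 (base)
P(M+4) = C(5,2) × 0.316^3 × 0.684^2 = 10 × 0.0315545 × 0.467856 = 0.147630
Relative intensity = 0.147630 / 0.345845 × 100 = 42.7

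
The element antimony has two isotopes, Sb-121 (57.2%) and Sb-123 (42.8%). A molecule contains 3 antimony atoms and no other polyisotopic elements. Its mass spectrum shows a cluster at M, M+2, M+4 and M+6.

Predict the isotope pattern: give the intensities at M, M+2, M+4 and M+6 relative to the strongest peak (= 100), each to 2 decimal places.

Expanding (0.572 + 0.428)^3:
P(M) = 0.572^3 = 0.187149
P(M+2) = 3 × 0.572^2 × 0.428^1 = 0.420104
P(M+4) = 3 × 0.572^1 × 0.428^2 = 0.314344
P(M+6) = 0.428^3 = 0.078403
The M+2 peak is largest (0.420104); scaling to 100 gives 44.55 : 100.00 : 74.83 : 18.66.

44.55 : 100.00 : 74.83 : 18.66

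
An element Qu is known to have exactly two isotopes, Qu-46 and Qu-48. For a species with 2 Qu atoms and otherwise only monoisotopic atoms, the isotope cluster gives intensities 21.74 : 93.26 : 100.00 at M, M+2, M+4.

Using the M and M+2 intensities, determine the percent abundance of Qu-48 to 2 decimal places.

If p is the fraction of Qu that is Qu-46, then I(M+2)/I(M) = [C(2,1)·p^1·(1−p)] / p^2 = 2·(1−p)/p = 93.26/21.74 = 4.2898
(1−p)/p = 4.2898/2 = 2.1449  ⇒  p = 1/(1 + 2.1449) = 0.3180
Qu-46: 31.80%, Qu-48: 68.20%.

68.20%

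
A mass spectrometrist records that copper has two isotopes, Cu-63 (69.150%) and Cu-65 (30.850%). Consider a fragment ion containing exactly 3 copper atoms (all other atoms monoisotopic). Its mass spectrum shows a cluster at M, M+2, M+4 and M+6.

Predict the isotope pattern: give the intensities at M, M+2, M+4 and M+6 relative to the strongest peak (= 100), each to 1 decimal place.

74.7 : 100.0 : 44.6 : 6.6

Each Cu atom is independently Cu-63 (p = 0.69150) or Cu-65 (q = 0.30850); the cluster is the binomial expansion (p + q)^3.
P(M) = 0.69150^3 = 0.330656
P(M+2) = 3 × 0.69150^2 × 0.30850^1 = 0.442548
P(M+4) = 3 × 0.69150^1 × 0.30850^2 = 0.197435
P(M+6) = 0.30850^3 = 0.029361
The M+2 peak is largest (0.442548); scaling to 100 gives 74.7 : 100.0 : 44.6 : 6.6.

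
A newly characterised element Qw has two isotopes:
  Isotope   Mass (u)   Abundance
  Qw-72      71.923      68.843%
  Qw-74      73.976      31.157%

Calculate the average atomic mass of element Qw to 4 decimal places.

72.5627 u

Ar = Σ fᵢ·mᵢ = 0.68843 × 71.923 + 0.31157 × 73.976
= 49.51395 + 23.04870 = 72.56265 u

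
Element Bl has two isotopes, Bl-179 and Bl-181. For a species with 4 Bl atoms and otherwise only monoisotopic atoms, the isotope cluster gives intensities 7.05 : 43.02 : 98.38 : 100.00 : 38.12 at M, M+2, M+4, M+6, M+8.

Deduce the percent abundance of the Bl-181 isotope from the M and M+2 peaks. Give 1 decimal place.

60.4%

Write p for the Bl-179 fraction. I(M+2)/I(M) = [C(4,1)·p^3·(1−p)] / p^4 = 4·(1−p)/p = 43.02/7.05 = 6.1021
(1−p)/p = 6.1021/4 = 1.5255  ⇒  p = 1/(1 + 1.5255) = 0.3960
Bl-179: 39.6%, Bl-181: 60.4%.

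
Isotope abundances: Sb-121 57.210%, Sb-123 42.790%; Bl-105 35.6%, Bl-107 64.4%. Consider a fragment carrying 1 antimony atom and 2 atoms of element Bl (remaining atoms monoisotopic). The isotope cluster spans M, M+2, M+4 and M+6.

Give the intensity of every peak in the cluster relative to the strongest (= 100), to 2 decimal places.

Antimony pattern (n=1): 0.5721 : 0.4279
Element Bl pattern (n=2): 0.126736 : 0.458528 : 0.414736
Convolve the two distributions (both contribute in 2-u steps):
  M: 0.5721×0.126736 = 0.072506
  M+2: 0.5721×0.458528 + 0.4279×0.126736 = 0.316554
  M+4: 0.5721×0.414736 + 0.4279×0.458528 = 0.433475
  M+6: 0.4279×0.414736 = 0.177466
Scale to base peak (0.433475) = 100: 16.73 : 73.03 : 100.00 : 40.94

16.73 : 73.03 : 100.00 : 40.94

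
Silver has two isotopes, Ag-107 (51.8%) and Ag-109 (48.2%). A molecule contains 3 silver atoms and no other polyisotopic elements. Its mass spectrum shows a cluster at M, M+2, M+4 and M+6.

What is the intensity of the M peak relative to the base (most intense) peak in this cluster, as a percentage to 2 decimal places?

Binomial terms of (0.518 + 0.482)^3: M 0.1390, M+2 0.3880, M+4 0.3610, M+6 0.1120 → M+2 is the base peak.
P(M+2) = C(3,1) × 0.518^2 × 0.482^1 = 3 × 0.268324 × 0.4820 = 0.387997 (base)
P(M) = C(3,0) × 0.518^3 × 0.482^0 = 1 × 0.13899183 × 1.0000 = 0.138992
Relative intensity = 0.138992 / 0.387997 × 100 = 35.82

35.82%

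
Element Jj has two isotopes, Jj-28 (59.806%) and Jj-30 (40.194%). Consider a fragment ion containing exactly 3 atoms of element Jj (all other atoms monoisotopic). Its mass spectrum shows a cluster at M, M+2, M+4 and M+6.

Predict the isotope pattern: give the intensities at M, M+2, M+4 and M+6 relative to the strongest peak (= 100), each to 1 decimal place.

The 3 Jj atoms are independent, so intensities follow the terms of (0.59806 + 0.40194)^3.
P(M) = 0.59806^3 = 0.213912
P(M+2) = 3 × 0.59806^2 × 0.40194^1 = 0.431293
P(M+4) = 3 × 0.59806^1 × 0.40194^2 = 0.289860
P(M+6) = 0.40194^3 = 0.064936
The M+2 peak is largest (0.431293); scaling to 100 gives 49.6 : 100.0 : 67.2 : 15.1.

49.6 : 100.0 : 67.2 : 15.1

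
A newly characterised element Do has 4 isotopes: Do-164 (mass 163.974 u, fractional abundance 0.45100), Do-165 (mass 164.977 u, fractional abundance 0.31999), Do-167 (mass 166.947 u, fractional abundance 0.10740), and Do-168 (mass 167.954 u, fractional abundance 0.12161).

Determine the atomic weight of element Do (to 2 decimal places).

165.10 u

Average mass = Σ (abundance × isotope mass) = 0.45100 × 163.974 + 0.31999 × 164.977 + 0.10740 × 166.947 + 0.12161 × 167.954
= 73.9523 + 52.7910 + 17.9301 + 20.4249 = 165.0983 u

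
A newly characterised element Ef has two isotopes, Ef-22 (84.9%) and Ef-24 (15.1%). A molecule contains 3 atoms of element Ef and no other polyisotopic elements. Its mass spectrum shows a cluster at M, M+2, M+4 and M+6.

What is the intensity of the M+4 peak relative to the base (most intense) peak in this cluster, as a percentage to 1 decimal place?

9.5%

Binomial terms of (0.849 + 0.151)^3: M 0.6120, M+2 0.3265, M+4 0.0581, M+6 0.0034 → M is the base peak.
P(M) = C(3,0) × 0.849^3 × 0.151^0 = 1 × 0.61196005 × 1.0000 = 0.611960 (base)
P(M+4) = C(3,2) × 0.849^1 × 0.151^2 = 3 × 0.8490 × 0.022801 = 0.058074
Relative intensity = 0.058074 / 0.611960 × 100 = 9.5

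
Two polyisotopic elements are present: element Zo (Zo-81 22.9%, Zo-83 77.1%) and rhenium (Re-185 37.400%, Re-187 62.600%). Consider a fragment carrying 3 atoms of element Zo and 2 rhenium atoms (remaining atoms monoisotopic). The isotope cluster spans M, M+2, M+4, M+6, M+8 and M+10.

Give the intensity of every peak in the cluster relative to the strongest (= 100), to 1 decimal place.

0.4 : 6.0 : 31.7 : 80.8 : 100.0 : 47.9

Element Zo pattern (n=3): 0.01200899 : 0.12129603 : 0.40838097 : 0.45831401
Rhenium pattern (n=2): 0.139876 : 0.468248 : 0.391876
Convolve the two distributions (both contribute in 2-u steps):
  M: 0.01200899×0.139876 = 0.001680
  M+2: 0.01200899×0.468248 + 0.12129603×0.139876 = 0.022590
  M+4: 0.01200899×0.391876 + 0.12129603×0.468248 + 0.40838097×0.139876 = 0.118625
  M+6: 0.12129603×0.391876 + 0.40838097×0.468248 + 0.45831401×0.139876 = 0.302864
  M+8: 0.40838097×0.391876 + 0.45831401×0.468248 = 0.374639
  M+10: 0.45831401×0.391876 = 0.179602
Scale to base peak (0.374639) = 100: 0.4 : 6.0 : 31.7 : 80.8 : 100.0 : 47.9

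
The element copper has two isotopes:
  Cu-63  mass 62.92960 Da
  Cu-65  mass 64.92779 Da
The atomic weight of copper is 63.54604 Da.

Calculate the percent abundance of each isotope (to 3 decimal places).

Cu-63: 69.150%, Cu-65: 30.850%

Writing the weighted mean with unknown fraction x of Cu-63:
62.92960·x + 64.92779·(1 − x) = 63.54604
(62.92960 − 64.92779)·x = 63.54604 − 64.92779
x = -1.38175 / -1.99819 = 0.69150 → 69.150% Cu-63, 30.850% Cu-65.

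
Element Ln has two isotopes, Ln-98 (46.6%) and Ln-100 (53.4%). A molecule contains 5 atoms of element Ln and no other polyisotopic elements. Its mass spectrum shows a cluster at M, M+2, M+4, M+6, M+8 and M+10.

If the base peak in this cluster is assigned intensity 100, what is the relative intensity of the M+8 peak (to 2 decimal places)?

57.30

(0.466 + 0.534)^5 gives M 0.0220, M+2 0.1259, M+4 0.2886, M+6 0.3307, M+8 0.1895, M+10 0.0434; the largest is M+6.
P(M+6) = C(5,3) × 0.466^2 × 0.534^3 = 10 × 0.217156 × 0.1522733 = 0.330671 (base)
P(M+8) = C(5,4) × 0.466^1 × 0.534^4 = 5 × 0.4660 × 0.08131394 = 0.189461
Relative intensity = 0.189461 / 0.330671 × 100 = 57.30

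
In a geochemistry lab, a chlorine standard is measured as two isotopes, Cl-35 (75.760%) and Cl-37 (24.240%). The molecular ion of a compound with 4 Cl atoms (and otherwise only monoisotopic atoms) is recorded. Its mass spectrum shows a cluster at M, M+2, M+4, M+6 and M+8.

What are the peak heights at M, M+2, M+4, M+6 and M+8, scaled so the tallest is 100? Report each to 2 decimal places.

78.14 : 100.00 : 47.99 : 10.24 : 0.82

Expanding (0.75760 + 0.24240)^4:
P(M) = 0.75760^4 = 0.329428
P(M+2) = 4 × 0.75760^3 × 0.24240^1 = 0.421612
P(M+4) = 6 × 0.75760^2 × 0.24240^2 = 0.202347
P(M+6) = 4 × 0.75760^1 × 0.24240^3 = 0.043162
P(M+8) = 0.24240^4 = 0.003452
The M+2 peak is largest (0.421612); scaling to 100 gives 78.14 : 100.00 : 47.99 : 10.24 : 0.82.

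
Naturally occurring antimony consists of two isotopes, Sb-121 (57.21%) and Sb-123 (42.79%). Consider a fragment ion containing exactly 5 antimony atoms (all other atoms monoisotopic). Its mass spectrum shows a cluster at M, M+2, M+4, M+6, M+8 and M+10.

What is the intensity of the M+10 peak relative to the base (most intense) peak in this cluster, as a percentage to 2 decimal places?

Binomial terms of (0.5721 + 0.4279)^5: M 0.0613, M+2 0.2292, M+4 0.3428, M+6 0.2564, M+8 0.0959, M+10 0.0143 → M+4 is the base peak.
P(M+4) = C(5,2) × 0.5721^3 × 0.4279^2 = 10 × 0.18724742 × 0.18309841 = 0.342847 (base)
P(M+10) = C(5,5) × 0.5721^0 × 0.4279^5 = 1 × 1.0000 × 0.01434536 = 0.014345
Relative intensity = 0.014345 / 0.342847 × 100 = 4.18

4.18%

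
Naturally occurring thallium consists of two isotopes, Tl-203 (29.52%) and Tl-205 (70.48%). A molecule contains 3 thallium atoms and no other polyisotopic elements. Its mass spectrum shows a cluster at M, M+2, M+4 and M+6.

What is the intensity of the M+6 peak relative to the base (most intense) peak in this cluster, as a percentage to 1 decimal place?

(0.2952 + 0.7048)^3 gives M 0.0257, M+2 0.1843, M+4 0.4399, M+6 0.3501; the largest is M+4.
P(M+4) = C(3,2) × 0.2952^1 × 0.7048^2 = 3 × 0.2952 × 0.49674304 = 0.439916 (base)
P(M+6) = C(3,3) × 0.2952^0 × 0.7048^3 = 1 × 1.0000 × 0.35010449 = 0.350104
Relative intensity = 0.350104 / 0.439916 × 100 = 79.6

79.6%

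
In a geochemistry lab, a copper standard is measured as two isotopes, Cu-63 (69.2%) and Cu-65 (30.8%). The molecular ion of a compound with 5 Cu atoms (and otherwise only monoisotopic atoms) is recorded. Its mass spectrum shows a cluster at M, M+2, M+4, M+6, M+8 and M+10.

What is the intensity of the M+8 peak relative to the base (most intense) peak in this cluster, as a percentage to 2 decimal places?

8.82%

(0.692 + 0.308)^5 gives M 0.1587, M+2 0.3531, M+4 0.3144, M+6 0.1399, M+8 0.0311, M+10 0.0028; the largest is M+2.
P(M+2) = C(5,1) × 0.692^4 × 0.308^1 = 5 × 0.22931073 × 0.3080 = 0.353139 (base)
P(M+8) = C(5,4) × 0.692^1 × 0.308^4 = 5 × 0.6920 × 0.00899918 = 0.031137
Relative intensity = 0.031137 / 0.353139 × 100 = 8.82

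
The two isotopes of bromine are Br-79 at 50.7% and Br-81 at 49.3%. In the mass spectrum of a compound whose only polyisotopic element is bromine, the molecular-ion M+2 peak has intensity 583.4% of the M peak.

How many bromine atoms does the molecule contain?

With n Br atoms, P(M+2)/P(M) = C(n,1)·p^(n−1)q / p^n = n·q/p = n · 0.493/0.507.
n = 5.834 × 0.507/0.493 = 6.00 ≈ 6

6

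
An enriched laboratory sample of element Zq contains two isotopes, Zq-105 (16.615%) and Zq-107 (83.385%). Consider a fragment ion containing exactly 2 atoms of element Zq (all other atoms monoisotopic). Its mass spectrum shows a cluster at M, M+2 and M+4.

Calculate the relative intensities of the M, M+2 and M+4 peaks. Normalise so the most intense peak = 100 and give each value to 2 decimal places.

The 2 Zq atoms are independent, so intensities follow the terms of (0.16615 + 0.83385)^2.
P(M) = 0.16615^2 = 0.027606
P(M+2) = 2 × 0.16615^1 × 0.83385^1 = 0.277088
P(M+4) = 0.83385^2 = 0.695306
The M+4 peak is largest (0.695306); scaling to 100 gives 3.97 : 39.85 : 100.00.

3.97 : 39.85 : 100.00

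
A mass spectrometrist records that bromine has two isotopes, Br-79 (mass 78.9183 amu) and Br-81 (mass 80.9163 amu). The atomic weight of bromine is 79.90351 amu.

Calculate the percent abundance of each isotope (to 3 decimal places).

Br-79: 50.690%, Br-81: 49.310%

Let x be the fractional abundance of Br-79; then Br-81 has abundance 1 − x.
78.9183·x + 80.9163·(1 − x) = 79.90351
(78.9183 − 80.9163)·x = 79.90351 − 80.9163
x = -1.01279 / -1.9980 = 0.50690 → 50.690% Br-79, 49.310% Br-81.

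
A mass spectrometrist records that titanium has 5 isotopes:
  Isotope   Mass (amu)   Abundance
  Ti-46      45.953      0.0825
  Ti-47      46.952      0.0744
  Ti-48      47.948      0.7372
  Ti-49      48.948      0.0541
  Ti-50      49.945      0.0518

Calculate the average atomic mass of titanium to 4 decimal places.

47.8669 amu

Ar = Σ fᵢ·mᵢ = 0.0825 × 45.953 + 0.0744 × 46.952 + 0.7372 × 47.948 + 0.0541 × 48.948 + 0.0518 × 49.945
= 3.79112 + 3.49323 + 35.34727 + 2.64809 + 2.58715 = 47.86686 amu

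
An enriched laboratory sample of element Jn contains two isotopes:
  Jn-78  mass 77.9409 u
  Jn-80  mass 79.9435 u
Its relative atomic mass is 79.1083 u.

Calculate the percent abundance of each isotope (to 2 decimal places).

Jn-78: 41.71%, Jn-80: 58.29%

Let x be the fractional abundance of Jn-78; then Jn-80 has abundance 1 − x.
77.9409·x + 79.9435·(1 − x) = 79.1083
(77.9409 − 79.9435)·x = 79.1083 − 79.9435
x = -0.8352 / -2.0026 = 0.41706 → 41.71% Jn-78, 58.29% Jn-80.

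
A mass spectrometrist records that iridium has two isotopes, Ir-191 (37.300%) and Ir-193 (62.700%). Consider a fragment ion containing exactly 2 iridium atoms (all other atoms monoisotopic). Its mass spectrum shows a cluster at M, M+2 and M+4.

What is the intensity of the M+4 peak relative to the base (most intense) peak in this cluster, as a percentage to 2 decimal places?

Binomial terms of (0.37300 + 0.62700)^2: M 0.1391, M+2 0.4677, M+4 0.3931 → M+2 is the base peak.
P(M+2) = C(2,1) × 0.37300^1 × 0.62700^1 = 2 × 0.3730 × 0.6270 = 0.467742 (base)
P(M+4) = C(2,2) × 0.37300^0 × 0.62700^2 = 1 × 1.0000 × 0.393129 = 0.393129
Relative intensity = 0.393129 / 0.467742 × 100 = 84.05

84.05%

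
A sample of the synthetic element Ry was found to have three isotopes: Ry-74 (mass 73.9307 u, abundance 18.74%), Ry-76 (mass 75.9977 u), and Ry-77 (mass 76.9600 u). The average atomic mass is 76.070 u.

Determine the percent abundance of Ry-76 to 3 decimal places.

33.494%

The remaining 81.26% is split between Ry-76 (fraction x) and Ry-77 (fraction 0.8126 − x).
Substituting: 75.9977x + 76.9600(0.8126 − x) = 62.21538682
(75.9977 − 76.9600)x = -0.32230918  ⇒  x = 0.33494, y = 0.47766
Ry-76: 33.494%, Ry-77: 47.766%.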